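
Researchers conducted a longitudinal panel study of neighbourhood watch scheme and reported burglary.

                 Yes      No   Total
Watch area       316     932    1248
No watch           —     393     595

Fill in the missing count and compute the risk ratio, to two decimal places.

0.75

The missing cell is in the unexposed row: 595 − 393 = 202.
So a = 316, b = 932, c = 202, d = 393.
RR = [a/(a+b)] / [c/(c+d)] = (316/1248) / (202/595) = 0.25321/0.33950 = 0.74583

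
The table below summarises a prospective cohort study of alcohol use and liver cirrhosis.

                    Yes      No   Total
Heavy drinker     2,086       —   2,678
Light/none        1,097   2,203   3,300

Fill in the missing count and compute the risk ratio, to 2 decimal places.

The missing cell is in the exposed row: 2678 − 2086 = 592.
So a = 2086, b = 592, c = 1097, d = 2203.
RR = [a/(a+b)] / [c/(c+d)] = (2086/2678) / (1097/3300) = 0.77894/0.33242 = 2.34321

2.34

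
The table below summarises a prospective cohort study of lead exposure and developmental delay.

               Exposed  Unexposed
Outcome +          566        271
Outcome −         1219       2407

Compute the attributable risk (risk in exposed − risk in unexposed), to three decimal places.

0.216

Reading the table with exposure as columns: a = 566 (Exposed, case), b = 1219 (Exposed, non-case), c = 271 (Unexposed, case), d = 2407.
Risk in exposed = 566/1785 = 0.317087; risk in unexposed = 271/2678 = 0.101195.
Risk difference = 0.317087 − 0.101195 = 0.215892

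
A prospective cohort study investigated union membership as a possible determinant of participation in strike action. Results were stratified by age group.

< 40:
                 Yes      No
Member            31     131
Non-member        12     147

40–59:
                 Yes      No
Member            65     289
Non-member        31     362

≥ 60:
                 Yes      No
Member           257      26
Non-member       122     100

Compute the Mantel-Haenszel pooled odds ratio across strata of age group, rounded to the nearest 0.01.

OR_MH = Σ(aᵢdᵢ/nᵢ) / Σ(bᵢcᵢ/nᵢ), where nᵢ is the stratum total.
Stratum 1 (< 40): n = 321; a·d/n = 31·147/321 = 14.1963; b·c/n = 131·12/321 = 4.8972
Stratum 2 (40–59): n = 747; a·d/n = 65·362/747 = 31.4993; b·c/n = 289·31/747 = 11.9933
Stratum 3 (≥ 60): n = 505; a·d/n = 257·100/505 = 50.8911; b·c/n = 26·122/505 = 6.2812
OR_MH = (14.1963 + 31.4993 + 50.8911) / (4.8972 + 11.9933 + 6.2812) = 96.5867 / 23.1717 = 4.16831

4.17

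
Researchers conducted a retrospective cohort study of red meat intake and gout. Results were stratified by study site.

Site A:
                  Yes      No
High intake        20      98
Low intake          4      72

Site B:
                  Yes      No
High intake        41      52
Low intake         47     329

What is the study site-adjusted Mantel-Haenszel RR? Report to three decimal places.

3.463

RR_MH = Σ(aᵢ·n₀ᵢ/nᵢ) / Σ(cᵢ·n₁ᵢ/nᵢ), with n₁ᵢ = aᵢ+bᵢ (exposed), n₀ᵢ = cᵢ+dᵢ (unexposed), nᵢ = n₁ᵢ+n₀ᵢ.
Stratum 1 (Site A): n₁ = 118, n₀ = 76, n = 194; a·n₀/n = 20·76/194 = 7.8351; c·n₁/n = 4·118/194 = 2.4330
Stratum 2 (Site B): n₁ = 93, n₀ = 376, n = 469; a·n₀/n = 41·376/469 = 32.8699; c·n₁/n = 47·93/469 = 9.3198
RR_MH = (7.8351 + 32.8699) / (2.4330 + 9.3198) = 40.7050 / 11.7528 = 3.46342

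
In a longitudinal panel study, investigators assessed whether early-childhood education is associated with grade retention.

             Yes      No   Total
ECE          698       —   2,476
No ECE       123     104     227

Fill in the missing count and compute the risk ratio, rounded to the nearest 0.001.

The missing cell is in the exposed row: 2476 − 698 = 1778.
So a = 698, b = 1778, c = 123, d = 104.
RR = [a/(a+b)] / [c/(c+d)] = (698/2476) / (123/227) = 0.28191/0.54185 = 0.52027

0.520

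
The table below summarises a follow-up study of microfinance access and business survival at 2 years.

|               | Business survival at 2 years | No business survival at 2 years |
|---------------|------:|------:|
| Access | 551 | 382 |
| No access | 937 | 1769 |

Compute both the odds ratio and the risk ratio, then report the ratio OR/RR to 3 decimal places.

1.597

Cells: a = 551, b = 382, c = 937, d = 1769.
OR = (551·1769)/(382·937) = 974719/357934 = 2.72318
Risk in exposed = 551/933 = 0.59057; risk in unexposed = 937/2706 = 0.34627; RR = 1.70553
OR/RR = 2.72318 / 1.70553 = 1.59668
The outcome is not rare, so the OR lies further from 1 than the RR.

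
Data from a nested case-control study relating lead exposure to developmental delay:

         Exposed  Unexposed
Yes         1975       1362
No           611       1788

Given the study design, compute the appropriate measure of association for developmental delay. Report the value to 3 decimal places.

4.243

Reading the table with exposure as columns: a = 1975 (Exposed, case), b = 611 (Exposed, non-case), c = 1362 (Unexposed, case), d = 1788.
This is a nested case-control study: participants were sampled on outcome status, so risks in the source population cannot be estimated directly — relative risk is not valid here. The odds ratio is the appropriate measure.
OR = (a·d)/(b·c) = (1975 × 1788) / (611 × 1362) = 3531300 / 832182 = 4.24342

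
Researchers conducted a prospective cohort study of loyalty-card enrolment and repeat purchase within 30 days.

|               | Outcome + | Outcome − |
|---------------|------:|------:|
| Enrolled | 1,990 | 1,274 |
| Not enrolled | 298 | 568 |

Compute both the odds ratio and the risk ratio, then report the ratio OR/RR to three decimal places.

1.680

Cells: a = 1990, b = 1274, c = 298, d = 568.
OR = (1990·568)/(1274·298) = 1130320/379652 = 2.97725
Risk in exposed = 1990/3264 = 0.60968; risk in unexposed = 298/866 = 0.34411; RR = 1.77176
OR/RR = 2.97725 / 1.77176 = 1.68039
The outcome is not rare, so the OR lies further from 1 than the RR.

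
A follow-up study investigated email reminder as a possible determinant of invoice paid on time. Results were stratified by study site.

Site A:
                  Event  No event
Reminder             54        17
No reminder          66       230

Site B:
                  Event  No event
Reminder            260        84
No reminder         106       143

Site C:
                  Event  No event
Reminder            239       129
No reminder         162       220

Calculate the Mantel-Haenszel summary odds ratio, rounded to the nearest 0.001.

3.628

OR_MH = Σ(aᵢdᵢ/nᵢ) / Σ(bᵢcᵢ/nᵢ), where nᵢ is the stratum total.
Stratum 1 (Site A): n = 367; a·d/n = 54·230/367 = 33.8420; b·c/n = 17·66/367 = 3.0572
Stratum 2 (Site B): n = 593; a·d/n = 260·143/593 = 62.6981; b·c/n = 84·106/593 = 15.0152
Stratum 3 (Site C): n = 750; a·d/n = 239·220/750 = 70.1067; b·c/n = 129·162/750 = 27.8640
OR_MH = (33.8420 + 62.6981 + 70.1067) / (3.0572 + 15.0152 + 27.8640) = 166.6468 / 45.9364 = 3.62777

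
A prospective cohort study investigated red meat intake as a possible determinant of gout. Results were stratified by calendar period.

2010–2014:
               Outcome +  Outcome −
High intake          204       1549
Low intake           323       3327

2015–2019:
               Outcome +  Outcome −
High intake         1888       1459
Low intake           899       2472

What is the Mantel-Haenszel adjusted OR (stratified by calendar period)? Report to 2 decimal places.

OR_MH = Σ(aᵢdᵢ/nᵢ) / Σ(bᵢcᵢ/nᵢ), where nᵢ is the stratum total.
Stratum 1 (2010–2014): n = 5403; a·d/n = 204·3327/5403 = 125.6169; b·c/n = 1549·323/5403 = 92.6017
Stratum 2 (2015–2019): n = 6718; a·d/n = 1888·2472/6718 = 694.7210; b·c/n = 1459·899/6718 = 195.2428
OR_MH = (125.6169 + 694.7210) / (92.6017 + 195.2428) = 820.3379 / 287.8445 = 2.84993

2.85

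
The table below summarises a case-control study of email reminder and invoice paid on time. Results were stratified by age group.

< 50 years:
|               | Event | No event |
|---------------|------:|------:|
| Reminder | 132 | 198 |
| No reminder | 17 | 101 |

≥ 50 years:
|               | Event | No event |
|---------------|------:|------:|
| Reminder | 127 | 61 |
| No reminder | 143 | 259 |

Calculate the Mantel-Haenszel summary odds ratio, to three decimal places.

3.835

OR_MH = Σ(aᵢdᵢ/nᵢ) / Σ(bᵢcᵢ/nᵢ), where nᵢ is the stratum total.
Stratum 1 (< 50 years): n = 448; a·d/n = 132·101/448 = 29.7589; b·c/n = 198·17/448 = 7.5134
Stratum 2 (≥ 50 years): n = 590; a·d/n = 127·259/590 = 55.7508; b·c/n = 61·143/590 = 14.7847
OR_MH = (29.7589 + 55.7508) / (7.5134 + 14.7847) = 85.5098 / 22.2981 = 3.83484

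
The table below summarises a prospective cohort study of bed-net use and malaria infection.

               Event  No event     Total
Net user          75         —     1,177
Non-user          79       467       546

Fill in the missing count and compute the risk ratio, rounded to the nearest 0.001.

0.440

The missing cell is in the exposed row: 1177 − 75 = 1102.
So a = 75, b = 1102, c = 79, d = 467.
RR = [a/(a+b)] / [c/(c+d)] = (75/1177) / (79/546) = 0.06372/0.14469 = 0.44040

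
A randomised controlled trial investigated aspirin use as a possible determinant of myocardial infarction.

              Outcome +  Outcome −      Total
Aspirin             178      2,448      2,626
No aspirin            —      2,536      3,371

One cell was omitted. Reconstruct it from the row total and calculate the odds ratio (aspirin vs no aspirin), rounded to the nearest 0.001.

0.221

The missing cell is in the unexposed row: 3371 − 2536 = 835.
So a = 178, b = 2448, c = 835, d = 2536.
OR = (a·d)/(b·c) = (178 × 2536) / (2448 × 835) = 451408 / 2044080 = 0.22084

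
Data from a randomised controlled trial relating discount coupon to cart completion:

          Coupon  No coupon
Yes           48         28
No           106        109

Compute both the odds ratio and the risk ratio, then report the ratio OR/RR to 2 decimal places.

1.16

Reading the table with exposure as columns: a = 48 (Coupon, case), b = 106 (Coupon, non-case), c = 28 (No coupon, case), d = 109.
OR = (48·109)/(106·28) = 5232/2968 = 1.76280
Risk in exposed = 48/154 = 0.31169; risk in unexposed = 28/137 = 0.20438; RR = 1.52505
OR/RR = 1.76280 / 1.52505 = 1.15590
The outcome is not rare, so the OR lies further from 1 than the RR.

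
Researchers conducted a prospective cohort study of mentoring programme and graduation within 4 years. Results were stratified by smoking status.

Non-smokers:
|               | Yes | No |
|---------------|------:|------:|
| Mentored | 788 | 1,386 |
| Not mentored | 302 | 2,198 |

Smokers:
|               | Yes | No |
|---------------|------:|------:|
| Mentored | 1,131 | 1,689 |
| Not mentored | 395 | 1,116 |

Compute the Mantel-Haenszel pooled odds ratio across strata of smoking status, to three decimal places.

OR_MH = Σ(aᵢdᵢ/nᵢ) / Σ(bᵢcᵢ/nᵢ), where nᵢ is the stratum total.
Stratum 1 (Non-smokers): n = 4674; a·d/n = 788·2198/4674 = 370.5657; b·c/n = 1386·302/4674 = 89.5533
Stratum 2 (Smokers): n = 4331; a·d/n = 1131·1116/4331 = 291.4329; b·c/n = 1689·395/4331 = 154.0418
OR_MH = (370.5657 + 291.4329) / (89.5533 + 154.0418) = 661.9986 / 243.5951 = 2.71762

2.718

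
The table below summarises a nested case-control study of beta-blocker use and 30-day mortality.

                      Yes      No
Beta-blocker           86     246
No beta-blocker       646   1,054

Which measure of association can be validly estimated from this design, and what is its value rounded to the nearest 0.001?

0.570

Cells: a = 86, b = 246, c = 646, d = 1054.
This is a nested case-control study: participants were sampled on outcome status, so risks in the source population cannot be estimated directly — relative risk is not valid here. The odds ratio is the appropriate measure.
OR = (a·d)/(b·c) = (86 × 1054) / (246 × 646) = 90644 / 158916 = 0.57039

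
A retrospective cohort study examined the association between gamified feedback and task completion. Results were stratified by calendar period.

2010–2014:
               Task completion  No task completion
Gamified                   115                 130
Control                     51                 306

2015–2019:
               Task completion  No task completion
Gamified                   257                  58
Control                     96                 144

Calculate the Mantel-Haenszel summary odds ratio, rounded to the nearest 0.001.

5.946

OR_MH = Σ(aᵢdᵢ/nᵢ) / Σ(bᵢcᵢ/nᵢ), where nᵢ is the stratum total.
Stratum 1 (2010–2014): n = 602; a·d/n = 115·306/602 = 58.4551; b·c/n = 130·51/602 = 11.0133
Stratum 2 (2015–2019): n = 555; a·d/n = 257·144/555 = 66.6811; b·c/n = 58·96/555 = 10.0324
OR_MH = (58.4551 + 66.6811) / (11.0133 + 10.0324) = 125.1362 / 21.0457 = 5.94592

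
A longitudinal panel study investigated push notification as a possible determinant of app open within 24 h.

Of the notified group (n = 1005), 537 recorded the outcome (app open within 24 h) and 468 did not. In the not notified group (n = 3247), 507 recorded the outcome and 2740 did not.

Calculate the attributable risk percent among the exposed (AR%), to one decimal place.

From the description: a = 537, b = 468, c = 507, d = 2740.
Risk in exposed = 537/1005 = 0.53433; risk in unexposed = 507/3247 = 0.15614.
RR = 0.53433/0.15614 = 3.42202
AR% = (RR − 1)/RR × 100 = (3.42202 − 1)/3.42202 × 100 = 70.7775%

70.8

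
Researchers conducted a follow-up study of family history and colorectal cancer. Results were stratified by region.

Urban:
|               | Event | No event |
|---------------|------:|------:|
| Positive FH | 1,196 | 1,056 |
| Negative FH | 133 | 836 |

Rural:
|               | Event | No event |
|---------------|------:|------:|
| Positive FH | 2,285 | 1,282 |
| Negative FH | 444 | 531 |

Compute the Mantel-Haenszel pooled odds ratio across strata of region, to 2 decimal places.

3.42

OR_MH = Σ(aᵢdᵢ/nᵢ) / Σ(bᵢcᵢ/nᵢ), where nᵢ is the stratum total.
Stratum 1 (Urban): n = 3221; a·d/n = 1196·836/3221 = 310.4179; b·c/n = 1056·133/3221 = 43.6038
Stratum 2 (Rural): n = 4542; a·d/n = 2285·531/4542 = 267.1367; b·c/n = 1282·444/4542 = 125.3210
OR_MH = (310.4179 + 267.1367) / (43.6038 + 125.3210) = 577.5546 / 168.9249 = 3.41900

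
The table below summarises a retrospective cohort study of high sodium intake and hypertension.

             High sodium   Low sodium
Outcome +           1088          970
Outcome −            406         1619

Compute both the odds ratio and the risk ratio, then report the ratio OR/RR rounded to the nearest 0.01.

Reading the table with exposure as columns: a = 1088 (High sodium, case), b = 406 (High sodium, non-case), c = 970 (Low sodium, case), d = 1619.
OR = (1088·1619)/(406·970) = 1761472/393820 = 4.47278
Risk in exposed = 1088/1494 = 0.72825; risk in unexposed = 970/2589 = 0.37466; RR = 1.94374
OR/RR = 4.47278 / 1.94374 = 2.30112
The outcome is not rare, so the OR lies further from 1 than the RR.

2.30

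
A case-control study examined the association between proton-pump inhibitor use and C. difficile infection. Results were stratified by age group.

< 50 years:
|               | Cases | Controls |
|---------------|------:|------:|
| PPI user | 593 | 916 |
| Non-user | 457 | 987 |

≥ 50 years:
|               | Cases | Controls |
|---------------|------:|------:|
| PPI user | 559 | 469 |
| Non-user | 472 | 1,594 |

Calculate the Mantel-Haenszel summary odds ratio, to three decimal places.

OR_MH = Σ(aᵢdᵢ/nᵢ) / Σ(bᵢcᵢ/nᵢ), where nᵢ is the stratum total.
Stratum 1 (< 50 years): n = 2953; a·d/n = 593·987/2953 = 198.2022; b·c/n = 916·457/2953 = 141.7582
Stratum 2 (≥ 50 years): n = 3094; a·d/n = 559·1594/3094 = 287.9916; b·c/n = 469·472/3094 = 71.5475
OR_MH = (198.2022 + 287.9916) / (141.7582 + 71.5475) = 486.1938 / 213.3057 = 2.27933

2.279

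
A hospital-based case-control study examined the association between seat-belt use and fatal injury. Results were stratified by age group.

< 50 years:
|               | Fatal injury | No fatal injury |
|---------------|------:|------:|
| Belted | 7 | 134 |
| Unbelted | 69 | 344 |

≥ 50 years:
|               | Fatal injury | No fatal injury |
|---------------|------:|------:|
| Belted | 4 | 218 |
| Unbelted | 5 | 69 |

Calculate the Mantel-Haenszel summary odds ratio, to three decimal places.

OR_MH = Σ(aᵢdᵢ/nᵢ) / Σ(bᵢcᵢ/nᵢ), where nᵢ is the stratum total.
Stratum 1 (< 50 years): n = 554; a·d/n = 7·344/554 = 4.3466; b·c/n = 134·69/554 = 16.6895
Stratum 2 (≥ 50 years): n = 296; a·d/n = 4·69/296 = 0.9324; b·c/n = 218·5/296 = 3.6824
OR_MH = (4.3466 + 0.9324) / (16.6895 + 3.6824) = 5.2790 / 20.3720 = 0.25913

0.259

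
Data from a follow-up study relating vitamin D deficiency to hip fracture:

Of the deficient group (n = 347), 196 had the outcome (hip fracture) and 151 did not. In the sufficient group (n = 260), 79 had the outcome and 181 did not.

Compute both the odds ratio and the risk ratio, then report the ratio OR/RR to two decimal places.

1.60

From the description: a = 196, b = 151, c = 79, d = 181.
OR = (196·181)/(151·79) = 35476/11929 = 2.97393
Risk in exposed = 196/347 = 0.56484; risk in unexposed = 79/260 = 0.30385; RR = 1.85897
OR/RR = 2.97393 / 1.85897 = 1.59977
The outcome is not rare, so the OR lies further from 1 than the RR.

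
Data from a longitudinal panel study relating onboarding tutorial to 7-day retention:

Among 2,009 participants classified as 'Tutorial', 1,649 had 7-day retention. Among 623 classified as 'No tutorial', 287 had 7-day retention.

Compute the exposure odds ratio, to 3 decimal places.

From the description: a = 1649, b = 360, c = 287, d = 336.
OR = (a·d)/(b·c) = (1649 × 336) / (360 × 287) = 554064 / 103320 = 5.36260
The odds of 7-day retention are about 5.36 times as high in the tutorial group.

5.363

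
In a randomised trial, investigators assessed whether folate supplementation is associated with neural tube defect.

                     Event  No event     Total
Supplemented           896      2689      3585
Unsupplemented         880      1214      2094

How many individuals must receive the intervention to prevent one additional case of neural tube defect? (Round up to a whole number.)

6

Risk in treated group = 896/3585 = 0.24993; risk in control = 880/2094 = 0.42025.
Absolute risk reduction = 0.42025 − 0.24993 = 0.17032
NNT = 1 / ARR = 1 / 0.17032 = 5.871 → round up → 6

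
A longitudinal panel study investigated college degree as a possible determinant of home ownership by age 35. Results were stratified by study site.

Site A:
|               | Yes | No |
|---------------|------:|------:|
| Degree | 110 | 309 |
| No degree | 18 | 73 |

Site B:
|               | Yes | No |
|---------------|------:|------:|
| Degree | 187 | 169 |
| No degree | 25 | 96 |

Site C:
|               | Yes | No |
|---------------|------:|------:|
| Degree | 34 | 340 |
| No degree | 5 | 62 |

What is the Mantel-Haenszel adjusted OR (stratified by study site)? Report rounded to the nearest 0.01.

2.46

OR_MH = Σ(aᵢdᵢ/nᵢ) / Σ(bᵢcᵢ/nᵢ), where nᵢ is the stratum total.
Stratum 1 (Site A): n = 510; a·d/n = 110·73/510 = 15.7451; b·c/n = 309·18/510 = 10.9059
Stratum 2 (Site B): n = 477; a·d/n = 187·96/477 = 37.6352; b·c/n = 169·25/477 = 8.8574
Stratum 3 (Site C): n = 441; a·d/n = 34·62/441 = 4.7800; b·c/n = 340·5/441 = 3.8549
OR_MH = (15.7451 + 37.6352 + 4.7800) / (10.9059 + 8.8574 + 3.8549) = 58.1604 / 23.6182 = 2.46252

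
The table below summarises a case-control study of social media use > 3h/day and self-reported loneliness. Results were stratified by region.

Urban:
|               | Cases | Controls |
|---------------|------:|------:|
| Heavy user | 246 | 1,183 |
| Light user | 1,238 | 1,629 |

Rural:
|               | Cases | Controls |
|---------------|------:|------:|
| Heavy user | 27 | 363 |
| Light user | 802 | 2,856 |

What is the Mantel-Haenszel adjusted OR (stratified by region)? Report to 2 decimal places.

0.27

OR_MH = Σ(aᵢdᵢ/nᵢ) / Σ(bᵢcᵢ/nᵢ), where nᵢ is the stratum total.
Stratum 1 (Urban): n = 4296; a·d/n = 246·1629/4296 = 93.2807; b·c/n = 1183·1238/4296 = 340.9111
Stratum 2 (Rural): n = 4048; a·d/n = 27·2856/4048 = 19.0494; b·c/n = 363·802/4048 = 71.9185
OR_MH = (93.2807 + 19.0494) / (340.9111 + 71.9185) = 112.3301 / 412.8296 = 0.27210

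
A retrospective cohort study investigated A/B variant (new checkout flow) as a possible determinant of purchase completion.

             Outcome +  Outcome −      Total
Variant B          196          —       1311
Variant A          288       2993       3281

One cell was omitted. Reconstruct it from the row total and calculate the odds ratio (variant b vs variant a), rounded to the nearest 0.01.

1.83

The missing cell is in the exposed row: 1311 − 196 = 1115.
So a = 196, b = 1115, c = 288, d = 2993.
OR = (a·d)/(b·c) = (196 × 2993) / (1115 × 288) = 586628 / 321120 = 1.82682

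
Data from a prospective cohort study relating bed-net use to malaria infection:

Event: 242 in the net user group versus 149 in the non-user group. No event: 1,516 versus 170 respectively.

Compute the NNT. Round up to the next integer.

4

Risk in treated group = 242/1758 = 0.13766; risk in control = 149/319 = 0.46708.
Absolute risk reduction = 0.46708 − 0.13766 = 0.32943
NNT = 1 / ARR = 1 / 0.32943 = 3.036 → round up → 4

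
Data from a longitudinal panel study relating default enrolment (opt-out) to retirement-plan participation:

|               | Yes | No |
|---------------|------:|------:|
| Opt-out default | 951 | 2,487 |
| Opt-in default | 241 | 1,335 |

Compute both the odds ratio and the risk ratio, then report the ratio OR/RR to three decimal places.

Cells: a = 951, b = 2487, c = 241, d = 1335.
OR = (951·1335)/(2487·241) = 1269585/599367 = 2.11821
Risk in exposed = 951/3438 = 0.27661; risk in unexposed = 241/1576 = 0.15292; RR = 1.80890
OR/RR = 2.11821 / 1.80890 = 1.17100
The outcome is not rare, so the OR lies further from 1 than the RR.

1.171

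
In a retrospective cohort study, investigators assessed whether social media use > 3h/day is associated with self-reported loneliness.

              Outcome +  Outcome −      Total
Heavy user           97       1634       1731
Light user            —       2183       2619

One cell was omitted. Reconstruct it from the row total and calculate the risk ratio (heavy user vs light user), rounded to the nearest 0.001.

0.337

The missing cell is in the unexposed row: 2619 − 2183 = 436.
So a = 97, b = 1634, c = 436, d = 2183.
RR = [a/(a+b)] / [c/(c+d)] = (97/1731) / (436/2619) = 0.05604/0.16648 = 0.33661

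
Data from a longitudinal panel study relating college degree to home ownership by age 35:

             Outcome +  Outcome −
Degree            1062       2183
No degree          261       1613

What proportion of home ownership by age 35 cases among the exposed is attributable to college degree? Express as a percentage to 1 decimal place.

Cells: a = 1062, b = 2183, c = 261, d = 1613.
Risk in exposed = 1062/3245 = 0.32727; risk in unexposed = 261/1874 = 0.13927.
RR = 0.32727/0.13927 = 2.34984
AR% = (RR − 1)/RR × 100 = (2.34984 − 1)/2.34984 × 100 = 57.4440%

57.4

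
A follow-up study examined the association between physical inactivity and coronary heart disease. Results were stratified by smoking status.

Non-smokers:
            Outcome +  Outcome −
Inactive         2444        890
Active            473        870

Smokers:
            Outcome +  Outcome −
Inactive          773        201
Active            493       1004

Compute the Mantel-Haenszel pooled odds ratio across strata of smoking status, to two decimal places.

5.91

OR_MH = Σ(aᵢdᵢ/nᵢ) / Σ(bᵢcᵢ/nᵢ), where nᵢ is the stratum total.
Stratum 1 (Non-smokers): n = 4677; a·d/n = 2444·870/4677 = 454.6248; b·c/n = 890·473/4677 = 90.0086
Stratum 2 (Smokers): n = 2471; a·d/n = 773·1004/2471 = 314.0801; b·c/n = 201·493/2471 = 40.1024
OR_MH = (454.6248 + 314.0801) / (90.0086 + 40.1024) = 768.7049 / 130.1109 = 5.90807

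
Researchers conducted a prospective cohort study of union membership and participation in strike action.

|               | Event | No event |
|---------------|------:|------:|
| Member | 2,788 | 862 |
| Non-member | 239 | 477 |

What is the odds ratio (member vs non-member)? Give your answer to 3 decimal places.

Cells: a = 2788, b = 862, c = 239, d = 477.
OR = (a·d)/(b·c) = (2788 × 477) / (862 × 239) = 1329876 / 206018 = 6.45514
The odds of participation in strike action are about 6.46 times as high in the member group.

6.455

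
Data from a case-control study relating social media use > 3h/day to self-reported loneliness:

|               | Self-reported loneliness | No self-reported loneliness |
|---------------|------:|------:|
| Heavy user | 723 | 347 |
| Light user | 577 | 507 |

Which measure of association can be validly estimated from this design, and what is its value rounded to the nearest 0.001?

Cells: a = 723, b = 347, c = 577, d = 507.
This is a case-control study: participants were sampled on outcome status, so risks in the source population cannot be estimated directly — relative risk is not valid here. The odds ratio is the appropriate measure.
OR = (a·d)/(b·c) = (723 × 507) / (347 × 577) = 366561 / 200219 = 1.83080

1.831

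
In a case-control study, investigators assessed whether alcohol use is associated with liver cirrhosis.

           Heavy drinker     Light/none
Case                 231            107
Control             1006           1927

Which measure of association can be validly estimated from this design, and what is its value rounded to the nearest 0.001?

Reading the table with exposure as columns: a = 231 (Heavy drinker, case), b = 1006 (Heavy drinker, non-case), c = 107 (Light/none, case), d = 1927.
This is a case-control study: participants were sampled on outcome status, so risks in the source population cannot be estimated directly — relative risk is not valid here. The odds ratio is the appropriate measure.
OR = (a·d)/(b·c) = (231 × 1927) / (1006 × 107) = 445137 / 107642 = 4.13535

4.135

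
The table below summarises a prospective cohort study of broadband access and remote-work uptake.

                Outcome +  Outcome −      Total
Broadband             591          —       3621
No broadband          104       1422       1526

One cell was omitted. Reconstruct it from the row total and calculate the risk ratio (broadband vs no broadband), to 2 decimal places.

The missing cell is in the exposed row: 3621 − 591 = 3030.
So a = 591, b = 3030, c = 104, d = 1422.
RR = [a/(a+b)] / [c/(c+d)] = (591/3621) / (104/1526) = 0.16321/0.06815 = 2.39486

2.39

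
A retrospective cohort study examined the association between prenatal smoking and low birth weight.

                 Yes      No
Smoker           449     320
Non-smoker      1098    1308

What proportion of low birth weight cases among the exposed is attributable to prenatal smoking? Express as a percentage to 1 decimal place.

21.8

Cells: a = 449, b = 320, c = 1098, d = 1308.
Risk in exposed = 449/769 = 0.58388; risk in unexposed = 1098/2406 = 0.45636.
RR = 0.58388/0.45636 = 1.27942
AR% = (RR − 1)/RR × 100 = (1.27942 − 1)/1.27942 × 100 = 21.8396%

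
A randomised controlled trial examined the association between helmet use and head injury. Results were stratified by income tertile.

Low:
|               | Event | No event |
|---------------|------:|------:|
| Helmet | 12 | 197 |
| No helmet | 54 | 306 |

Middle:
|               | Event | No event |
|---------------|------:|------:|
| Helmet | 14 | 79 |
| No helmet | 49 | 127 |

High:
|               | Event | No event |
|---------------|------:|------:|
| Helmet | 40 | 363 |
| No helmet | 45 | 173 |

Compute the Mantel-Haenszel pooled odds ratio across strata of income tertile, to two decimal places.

OR_MH = Σ(aᵢdᵢ/nᵢ) / Σ(bᵢcᵢ/nᵢ), where nᵢ is the stratum total.
Stratum 1 (Low): n = 569; a·d/n = 12·306/569 = 6.4534; b·c/n = 197·54/569 = 18.6960
Stratum 2 (Middle): n = 269; a·d/n = 14·127/269 = 6.6097; b·c/n = 79·49/269 = 14.3903
Stratum 3 (High): n = 621; a·d/n = 40·173/621 = 11.1433; b·c/n = 363·45/621 = 26.3043
OR_MH = (6.4534 + 6.6097 + 11.1433) / (18.6960 + 14.3903 + 26.3043) = 24.2064 / 59.3906 = 0.40758

0.41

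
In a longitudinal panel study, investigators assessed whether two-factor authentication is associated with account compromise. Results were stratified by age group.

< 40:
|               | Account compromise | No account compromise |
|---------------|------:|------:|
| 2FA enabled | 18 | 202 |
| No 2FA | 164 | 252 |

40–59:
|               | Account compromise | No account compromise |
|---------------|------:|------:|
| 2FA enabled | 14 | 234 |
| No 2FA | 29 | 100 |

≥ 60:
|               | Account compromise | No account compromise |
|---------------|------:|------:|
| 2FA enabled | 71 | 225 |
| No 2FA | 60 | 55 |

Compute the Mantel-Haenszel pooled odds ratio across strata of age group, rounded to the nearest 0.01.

OR_MH = Σ(aᵢdᵢ/nᵢ) / Σ(bᵢcᵢ/nᵢ), where nᵢ is the stratum total.
Stratum 1 (< 40): n = 636; a·d/n = 18·252/636 = 7.1321; b·c/n = 202·164/636 = 52.0881
Stratum 2 (40–59): n = 377; a·d/n = 14·100/377 = 3.7135; b·c/n = 234·29/377 = 18.0000
Stratum 3 (≥ 60): n = 411; a·d/n = 71·55/411 = 9.5012; b·c/n = 225·60/411 = 32.8467
OR_MH = (7.1321 + 3.7135 + 9.5012) / (52.0881 + 18.0000 + 32.8467) = 20.3468 / 102.9348 = 0.19767

0.20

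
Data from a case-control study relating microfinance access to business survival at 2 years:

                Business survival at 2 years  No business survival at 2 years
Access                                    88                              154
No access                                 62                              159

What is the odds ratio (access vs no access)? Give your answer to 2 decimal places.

Cells: a = 88, b = 154, c = 62, d = 159.
OR = (a·d)/(b·c) = (88 × 159) / (154 × 62) = 13992 / 9548 = 1.46544
The odds of business survival at 2 years are about 1.47 times as high in the access group.

1.47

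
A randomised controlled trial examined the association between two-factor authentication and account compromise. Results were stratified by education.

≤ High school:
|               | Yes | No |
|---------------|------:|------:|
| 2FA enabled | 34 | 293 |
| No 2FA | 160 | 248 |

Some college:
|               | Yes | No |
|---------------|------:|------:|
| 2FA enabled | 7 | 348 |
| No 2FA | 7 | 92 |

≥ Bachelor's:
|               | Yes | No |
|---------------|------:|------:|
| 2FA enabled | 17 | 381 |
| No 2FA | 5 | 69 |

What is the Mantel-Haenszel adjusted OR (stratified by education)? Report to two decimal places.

OR_MH = Σ(aᵢdᵢ/nᵢ) / Σ(bᵢcᵢ/nᵢ), where nᵢ is the stratum total.
Stratum 1 (≤ High school): n = 735; a·d/n = 34·248/735 = 11.4721; b·c/n = 293·160/735 = 63.7823
Stratum 2 (Some college): n = 454; a·d/n = 7·92/454 = 1.4185; b·c/n = 348·7/454 = 5.3656
Stratum 3 (≥ Bachelor's): n = 472; a·d/n = 17·69/472 = 2.4852; b·c/n = 381·5/472 = 4.0360
OR_MH = (11.4721 + 1.4185 + 2.4852) / (63.7823 + 5.3656 + 4.0360) = 15.3758 / 73.1840 = 0.21010

0.21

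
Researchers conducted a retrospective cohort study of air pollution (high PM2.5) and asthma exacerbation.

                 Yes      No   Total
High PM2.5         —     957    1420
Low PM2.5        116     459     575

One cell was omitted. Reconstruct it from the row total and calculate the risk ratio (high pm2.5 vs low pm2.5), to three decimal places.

The missing cell is in the exposed row: 1420 − 957 = 463.
So a = 463, b = 957, c = 116, d = 459.
RR = [a/(a+b)] / [c/(c+d)] = (463/1420) / (116/575) = 0.32606/0.20174 = 1.61623

1.616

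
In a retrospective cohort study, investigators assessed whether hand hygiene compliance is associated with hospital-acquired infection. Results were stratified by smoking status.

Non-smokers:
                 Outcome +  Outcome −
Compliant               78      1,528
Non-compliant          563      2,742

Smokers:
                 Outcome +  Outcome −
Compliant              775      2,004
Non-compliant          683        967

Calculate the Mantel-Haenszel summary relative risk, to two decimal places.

0.56

RR_MH = Σ(aᵢ·n₀ᵢ/nᵢ) / Σ(cᵢ·n₁ᵢ/nᵢ), with n₁ᵢ = aᵢ+bᵢ (exposed), n₀ᵢ = cᵢ+dᵢ (unexposed), nᵢ = n₁ᵢ+n₀ᵢ.
Stratum 1 (Non-smokers): n₁ = 1606, n₀ = 3305, n = 4911; a·n₀/n = 78·3305/4911 = 52.4924; c·n₁/n = 563·1606/4911 = 184.1128
Stratum 2 (Smokers): n₁ = 2779, n₀ = 1650, n = 4429; a·n₀/n = 775·1650/4429 = 288.7221; c·n₁/n = 683·2779/4429 = 428.5520
RR_MH = (52.4924 + 288.7221) / (184.1128 + 428.5520) = 341.2144 / 612.6649 = 0.55693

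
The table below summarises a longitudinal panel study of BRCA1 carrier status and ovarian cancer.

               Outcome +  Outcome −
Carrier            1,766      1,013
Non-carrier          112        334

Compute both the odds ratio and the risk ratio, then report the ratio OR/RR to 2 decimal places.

Cells: a = 1766, b = 1013, c = 112, d = 334.
OR = (1766·334)/(1013·112) = 589844/113456 = 5.19888
Risk in exposed = 1766/2779 = 0.63548; risk in unexposed = 112/446 = 0.25112; RR = 2.53057
OR/RR = 5.19888 / 2.53057 = 2.05443
The outcome is not rare, so the OR lies further from 1 than the RR.

2.05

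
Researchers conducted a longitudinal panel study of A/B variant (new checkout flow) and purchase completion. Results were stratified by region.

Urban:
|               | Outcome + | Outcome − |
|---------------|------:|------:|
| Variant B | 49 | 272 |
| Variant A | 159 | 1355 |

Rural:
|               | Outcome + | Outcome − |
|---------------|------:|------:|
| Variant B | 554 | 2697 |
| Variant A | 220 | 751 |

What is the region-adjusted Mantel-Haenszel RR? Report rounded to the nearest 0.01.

RR_MH = Σ(aᵢ·n₀ᵢ/nᵢ) / Σ(cᵢ·n₁ᵢ/nᵢ), with n₁ᵢ = aᵢ+bᵢ (exposed), n₀ᵢ = cᵢ+dᵢ (unexposed), nᵢ = n₁ᵢ+n₀ᵢ.
Stratum 1 (Urban): n₁ = 321, n₀ = 1514, n = 1835; a·n₀/n = 49·1514/1835 = 40.4283; c·n₁/n = 159·321/1835 = 27.8142
Stratum 2 (Rural): n₁ = 3251, n₀ = 971, n = 4222; a·n₀/n = 554·971/4222 = 127.4121; c·n₁/n = 220·3251/4222 = 169.4031
RR_MH = (40.4283 + 127.4121) / (27.8142 + 169.4031) = 167.8405 / 197.2173 = 0.85104

0.85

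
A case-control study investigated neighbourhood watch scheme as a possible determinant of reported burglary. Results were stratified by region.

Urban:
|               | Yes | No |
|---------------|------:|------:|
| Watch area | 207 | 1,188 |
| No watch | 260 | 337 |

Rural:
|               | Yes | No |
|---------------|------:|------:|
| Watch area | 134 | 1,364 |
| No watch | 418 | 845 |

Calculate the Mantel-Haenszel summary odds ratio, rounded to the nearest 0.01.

0.21

OR_MH = Σ(aᵢdᵢ/nᵢ) / Σ(bᵢcᵢ/nᵢ), where nᵢ is the stratum total.
Stratum 1 (Urban): n = 1992; a·d/n = 207·337/1992 = 35.0196; b·c/n = 1188·260/1992 = 155.0602
Stratum 2 (Rural): n = 2761; a·d/n = 134·845/2761 = 41.0105; b·c/n = 1364·418/2761 = 206.5020
OR_MH = (35.0196 + 41.0105) / (155.0602 + 206.5020) = 76.0301 / 361.5622 = 0.21028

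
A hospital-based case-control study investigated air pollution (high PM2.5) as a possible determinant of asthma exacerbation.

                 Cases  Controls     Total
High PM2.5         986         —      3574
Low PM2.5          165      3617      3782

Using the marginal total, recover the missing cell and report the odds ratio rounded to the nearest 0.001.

The missing cell is in the exposed row: 3574 − 986 = 2588.
So a = 986, b = 2588, c = 165, d = 3617.
OR = (a·d)/(b·c) = (986 × 3617) / (2588 × 165) = 3566362 / 427020 = 8.35174

8.352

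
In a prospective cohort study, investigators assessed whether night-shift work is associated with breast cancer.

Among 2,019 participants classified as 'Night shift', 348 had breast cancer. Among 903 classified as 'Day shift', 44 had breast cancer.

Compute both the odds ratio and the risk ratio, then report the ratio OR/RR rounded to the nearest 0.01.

From the description: a = 348, b = 1671, c = 44, d = 859.
OR = (348·859)/(1671·44) = 298932/73524 = 4.06577
Risk in exposed = 348/2019 = 0.17236; risk in unexposed = 44/903 = 0.04873; RR = 3.53735
OR/RR = 4.06577 / 3.53735 = 1.14938
The outcome is not rare, so the OR lies further from 1 than the RR.

1.15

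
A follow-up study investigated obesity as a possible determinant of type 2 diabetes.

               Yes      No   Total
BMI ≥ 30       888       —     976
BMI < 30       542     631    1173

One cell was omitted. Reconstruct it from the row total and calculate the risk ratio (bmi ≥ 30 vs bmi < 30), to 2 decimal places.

1.97

The missing cell is in the exposed row: 976 − 888 = 88.
So a = 888, b = 88, c = 542, d = 631.
RR = [a/(a+b)] / [c/(c+d)] = (888/976) / (542/1173) = 0.90984/0.46206 = 1.96907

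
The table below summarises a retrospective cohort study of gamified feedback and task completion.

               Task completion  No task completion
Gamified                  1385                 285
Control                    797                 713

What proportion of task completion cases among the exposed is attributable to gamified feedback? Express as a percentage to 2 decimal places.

36.36

Cells: a = 1385, b = 285, c = 797, d = 713.
Risk in exposed = 1385/1670 = 0.82934; risk in unexposed = 797/1510 = 0.52781.
RR = 0.82934/0.52781 = 1.57127
AR% = (RR − 1)/RR × 100 = (1.57127 − 1)/1.57127 × 100 = 36.3574%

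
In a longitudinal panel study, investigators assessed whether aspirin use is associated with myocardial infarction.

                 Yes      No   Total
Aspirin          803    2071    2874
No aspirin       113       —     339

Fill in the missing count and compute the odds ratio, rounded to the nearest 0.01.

0.78

The missing cell is in the unexposed row: 339 − 113 = 226.
So a = 803, b = 2071, c = 113, d = 226.
OR = (a·d)/(b·c) = (803 × 226) / (2071 × 113) = 181478 / 234023 = 0.77547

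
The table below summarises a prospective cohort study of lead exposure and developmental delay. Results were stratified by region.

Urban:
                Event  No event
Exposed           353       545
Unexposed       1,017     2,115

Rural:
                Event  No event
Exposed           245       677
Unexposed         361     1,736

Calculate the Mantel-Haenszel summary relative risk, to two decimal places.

RR_MH = Σ(aᵢ·n₀ᵢ/nᵢ) / Σ(cᵢ·n₁ᵢ/nᵢ), with n₁ᵢ = aᵢ+bᵢ (exposed), n₀ᵢ = cᵢ+dᵢ (unexposed), nᵢ = n₁ᵢ+n₀ᵢ.
Stratum 1 (Urban): n₁ = 898, n₀ = 3132, n = 4030; a·n₀/n = 353·3132/4030 = 274.3414; c·n₁/n = 1017·898/4030 = 226.6169
Stratum 2 (Rural): n₁ = 922, n₀ = 2097, n = 3019; a·n₀/n = 245·2097/3019 = 170.1772; c·n₁/n = 361·922/3019 = 110.2491
RR_MH = (274.3414 + 170.1772) / (226.6169 + 110.2491) = 444.5187 / 336.8660 = 1.31957

1.32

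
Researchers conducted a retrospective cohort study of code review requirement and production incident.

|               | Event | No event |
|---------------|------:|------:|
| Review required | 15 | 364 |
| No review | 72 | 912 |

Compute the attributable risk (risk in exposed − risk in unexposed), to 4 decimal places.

-0.0336

Cells: a = 15, b = 364, c = 72, d = 912.
Risk in exposed = 15/379 = 0.039578; risk in unexposed = 72/984 = 0.073171.
Risk difference = 0.039578 − 0.073171 = -0.033593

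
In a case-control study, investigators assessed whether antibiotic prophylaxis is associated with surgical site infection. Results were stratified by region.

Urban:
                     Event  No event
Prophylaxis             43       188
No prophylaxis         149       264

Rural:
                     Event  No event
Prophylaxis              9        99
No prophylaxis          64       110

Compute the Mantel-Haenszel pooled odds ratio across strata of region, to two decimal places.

0.32

OR_MH = Σ(aᵢdᵢ/nᵢ) / Σ(bᵢcᵢ/nᵢ), where nᵢ is the stratum total.
Stratum 1 (Urban): n = 644; a·d/n = 43·264/644 = 17.6273; b·c/n = 188·149/644 = 43.4969
Stratum 2 (Rural): n = 282; a·d/n = 9·110/282 = 3.5106; b·c/n = 99·64/282 = 22.4681
OR_MH = (17.6273 + 3.5106) / (43.4969 + 22.4681) = 21.1380 / 65.9650 = 0.32044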